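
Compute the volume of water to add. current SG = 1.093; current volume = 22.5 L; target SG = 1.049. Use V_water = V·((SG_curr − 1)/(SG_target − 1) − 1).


V_water = 22.5·((1.093 − 1)/(1.049 − 1) − 1)

20.2041 L


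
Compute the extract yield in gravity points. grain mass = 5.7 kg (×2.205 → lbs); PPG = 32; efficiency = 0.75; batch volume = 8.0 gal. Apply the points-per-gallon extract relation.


points = lbs × PPG × eff / vol
lbs = 5.7 × 2.205 = 12.5685
points = 12.5685 × 32 × 0.75 / 8.0

37.7055 points


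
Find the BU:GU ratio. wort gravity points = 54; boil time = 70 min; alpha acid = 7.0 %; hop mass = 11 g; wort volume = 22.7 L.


U = 1.65·0.000125^(GP/1000)·(1−e^(−0.04t))/4.15;  IBU = (α/100)·m·U·1000/V;  BU:GU = IBU/GP
U = 1.65·0.000125^(54/1000)·(1−e^(−0.04·70))/4.15 = 0.2298
IBU = (7.0/100)·11·0.2298·1000/22.7 = 7.7963
BU:GU = 7.7963/54

0.1444


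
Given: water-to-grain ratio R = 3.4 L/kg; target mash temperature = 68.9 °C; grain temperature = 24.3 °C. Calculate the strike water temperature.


T_strike = (0.41/R)·(T_mash − T_grain) + T_mash
T_strike = (0.41/3.4)·(68.9 − 24.3) + 68.9

74.2782 °C


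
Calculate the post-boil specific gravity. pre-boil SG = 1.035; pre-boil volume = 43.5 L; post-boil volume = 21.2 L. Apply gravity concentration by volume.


SG_post = 1 + (SG_pre − 1)·V_pre/V_post
pts_pre = (1.035 − 1)·1000 = 35.0000
pts_post = 35.0000·43.5/21.2 = 71.8160
SG_post = 1 + 71.8160/1000

1.0718


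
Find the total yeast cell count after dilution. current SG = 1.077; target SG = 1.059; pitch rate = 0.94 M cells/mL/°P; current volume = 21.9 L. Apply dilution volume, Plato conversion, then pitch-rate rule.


V_w = V·((SG_c−1)/(SG_t−1)−1);  °P = 259 − 259/SG_t;  cells = rate·(V+V_w)·°P
V_w = 21.9·((1.077−1)/(1.059−1)−1) = 6.6814
V_final = 21.9 + 6.6814 = 28.5814
°P = 259 − 259/1.059 = 14.4297
cells = 0.94·28.5814·14.4297

387.6738 billion cells


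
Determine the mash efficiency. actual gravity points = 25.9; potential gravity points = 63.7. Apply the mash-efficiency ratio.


efficiency = actual / potential × 100
efficiency = 25.9 / 63.7 × 100

40.6593 %


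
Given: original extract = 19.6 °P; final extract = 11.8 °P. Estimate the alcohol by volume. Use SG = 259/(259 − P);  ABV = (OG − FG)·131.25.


OG = 259/(259 − 19.6) = 1.0819
FG = 259/(259 − 11.8) = 1.0477
ABV = (1.0819 − 1.0477)·131.25

4.4804 % ABV


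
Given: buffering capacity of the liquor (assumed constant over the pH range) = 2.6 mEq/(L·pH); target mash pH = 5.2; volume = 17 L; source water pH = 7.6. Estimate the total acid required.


acid = buffering capacity · (pH_source − pH_target) · V
acid = 2.6 · (7.6 − 5.2) · 17

106.0800 mEq


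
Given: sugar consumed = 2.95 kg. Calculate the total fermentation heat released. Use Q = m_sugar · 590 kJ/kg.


Q = 2.95 · 590

1740.5000 kJ


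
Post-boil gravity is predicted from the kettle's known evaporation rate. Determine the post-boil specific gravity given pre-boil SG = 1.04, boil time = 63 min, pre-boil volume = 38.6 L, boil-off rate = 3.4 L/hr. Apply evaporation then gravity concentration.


V_post = V_pre − rate·(t/60);  SG_post = 1 + (SG_pre−1)·V_pre/V_post
V_post = 38.6 − 3.4·(63/60) = 35.0300
SG_post = 1 + (1.04 − 1)·38.6/35.0300

1.0441


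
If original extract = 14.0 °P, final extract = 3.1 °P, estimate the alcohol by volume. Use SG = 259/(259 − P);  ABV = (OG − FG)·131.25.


OG = 259/(259 − 14.0) = 1.0571
FG = 259/(259 − 3.1) = 1.0121
ABV = (1.0571 − 1.0121)·131.25

5.9100 % ABV


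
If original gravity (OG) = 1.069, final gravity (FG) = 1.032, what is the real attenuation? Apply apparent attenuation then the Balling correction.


AA = (OG−FG)/(OG−1)·100;  RA = AA·0.8192
AA = (1.069 − 1.032)/(1.069 − 1)·100 = 53.6232
RA = 53.6232·0.8192

43.9281 %


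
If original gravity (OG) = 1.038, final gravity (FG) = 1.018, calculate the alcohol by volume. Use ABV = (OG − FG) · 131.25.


ABV = (1.038 − 1.018) · 131.25

2.6250 % ABV


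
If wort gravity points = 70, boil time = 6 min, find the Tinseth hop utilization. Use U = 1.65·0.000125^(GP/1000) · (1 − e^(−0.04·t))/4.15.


bigness = 1.65·0.000125^(70/1000) = 0.8796
boil_factor = (1 − e^(−0.04·6))/4.15 = 0.0514
U = 0.8796 · 0.0514

0.0452


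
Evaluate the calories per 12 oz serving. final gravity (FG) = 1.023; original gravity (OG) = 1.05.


ABW = (OG−FG)·131.25·0.79/FG;  °P = 259 − 259/SG (for OG→OE and FG→AE);  RE = 0.1808·OE + 0.8192·AE;  Cal = (6.9·ABW + 4·(RE−0.1))·FG·3.55
ABW = (1.05 − 1.023)·131.25·0.79/1.023 = 2.7366
OE = 259 − 259/1.05 = 12.3333 °P
AE = 259 − 259/1.023 = 5.8231 °P
RE = 0.1808·12.3333 + 0.8192·5.8231 = 7.0001 °P
Cal = (6.9·2.7366 + 4·(7.0001−0.1))·1.023·3.55

168.8106 kcal


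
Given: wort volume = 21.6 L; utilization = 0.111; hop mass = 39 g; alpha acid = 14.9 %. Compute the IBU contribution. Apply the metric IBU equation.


IBU = (α/100)·mass·U·1000 / V
IBU = (14.9/100)·39·0.111·1000 / 21.6

29.8621 IBU


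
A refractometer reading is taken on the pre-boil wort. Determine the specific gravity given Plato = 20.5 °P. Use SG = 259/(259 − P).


SG = 259/(259 − 20.5)

1.0860


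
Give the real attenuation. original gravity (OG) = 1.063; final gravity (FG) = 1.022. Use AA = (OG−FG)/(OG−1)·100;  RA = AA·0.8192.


AA = (1.063 − 1.022)/(1.063 − 1)·100 = 65.0794
RA = 65.0794·0.8192

53.3130 %


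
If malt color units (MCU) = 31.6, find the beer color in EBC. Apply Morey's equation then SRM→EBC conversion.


SRM = 1.4922·MCU^0.6859;  EBC = SRM·1.97
SRM = 1.4922·31.6^0.6859 = 15.9390
EBC = 15.9390·1.97

31.3999 EBC


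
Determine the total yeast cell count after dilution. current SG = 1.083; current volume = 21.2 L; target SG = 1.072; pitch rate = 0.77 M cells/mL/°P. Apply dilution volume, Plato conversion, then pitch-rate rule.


V_w = V·((SG_c−1)/(SG_t−1)−1);  °P = 259 − 259/SG_t;  cells = rate·(V+V_w)·°P
V_w = 21.2·((1.083−1)/(1.072−1)−1) = 3.2389
V_final = 21.2 + 3.2389 = 24.4389
°P = 259 − 259/1.072 = 17.3955
cells = 0.77·24.4389·17.3955

327.3480 billion cells


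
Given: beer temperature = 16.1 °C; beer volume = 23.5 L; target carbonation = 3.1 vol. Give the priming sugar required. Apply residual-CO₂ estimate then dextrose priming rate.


residual = 14.695·(0.01821 + 0.09011·e^(−0.04·T));  sugar = (target − residual)·4.0·V
residual = 14.695·(0.01821 + 0.09011·e^(−0.04·16.1)) = 0.9630
sugar = (3.1 − 0.9630)·4.0·23.5

200.8750 g


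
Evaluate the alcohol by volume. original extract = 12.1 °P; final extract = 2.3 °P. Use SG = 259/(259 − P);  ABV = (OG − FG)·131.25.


OG = 259/(259 − 12.1) = 1.0490
FG = 259/(259 − 2.3) = 1.0090
ABV = (1.0490 − 1.0090)·131.25

5.2563 % ABV


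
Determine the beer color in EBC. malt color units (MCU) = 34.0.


SRM = 1.4922·MCU^0.6859;  EBC = SRM·1.97
SRM = 1.4922·34.0^0.6859 = 16.7598
EBC = 16.7598·1.97

33.0168 EBC


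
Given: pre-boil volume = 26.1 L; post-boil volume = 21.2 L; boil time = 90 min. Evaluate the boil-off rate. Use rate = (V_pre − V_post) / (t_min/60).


rate = (26.1 − 21.2) / (90/60)

3.2667 L/hr


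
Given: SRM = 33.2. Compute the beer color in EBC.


EBC = SRM · 1.97
EBC = 33.2 · 1.97

65.4040 EBC


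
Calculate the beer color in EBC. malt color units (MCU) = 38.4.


SRM = 1.4922·MCU^0.6859;  EBC = SRM·1.97
SRM = 1.4922·38.4^0.6859 = 18.2188
EBC = 18.2188·1.97

35.8910 EBC


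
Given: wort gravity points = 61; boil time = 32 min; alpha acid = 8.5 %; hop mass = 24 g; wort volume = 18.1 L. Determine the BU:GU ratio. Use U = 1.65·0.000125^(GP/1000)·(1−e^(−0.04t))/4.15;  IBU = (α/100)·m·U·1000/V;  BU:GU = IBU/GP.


U = 1.65·0.000125^(61/1000)·(1−e^(−0.04·32))/4.15 = 0.1659
IBU = (8.5/100)·24·0.1659·1000/18.1 = 18.6988
BU:GU = 18.6988/61

0.3065


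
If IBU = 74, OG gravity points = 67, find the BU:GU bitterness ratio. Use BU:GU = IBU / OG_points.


BU:GU = 74 / 67

1.1045


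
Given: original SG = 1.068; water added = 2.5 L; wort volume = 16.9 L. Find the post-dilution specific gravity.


SG_new = 1 + (SG_old − 1)·V_old/(V_old + V_water)
pts = (1.068 − 1)·1000·16.9/(16.9 + 2.5) = 59.2371
SG_new = 1 + 59.2371/1000

1.0592


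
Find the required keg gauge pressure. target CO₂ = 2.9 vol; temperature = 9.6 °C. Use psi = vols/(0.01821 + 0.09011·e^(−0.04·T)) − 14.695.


psi = 2.9/(0.01821 + 0.09011·e^(−0.04·9.6)) − 14.695

21.7432 psi


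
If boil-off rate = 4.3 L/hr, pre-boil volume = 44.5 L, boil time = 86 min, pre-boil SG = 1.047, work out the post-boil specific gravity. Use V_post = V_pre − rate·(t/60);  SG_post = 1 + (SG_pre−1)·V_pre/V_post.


V_post = 44.5 − 4.3·(86/60) = 38.3367
SG_post = 1 + (1.047 − 1)·44.5/38.3367

1.0546


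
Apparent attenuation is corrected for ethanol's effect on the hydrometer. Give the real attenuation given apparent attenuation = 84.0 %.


RA = AA · 0.8192
RA = 84.0 · 0.8192

68.8128 %


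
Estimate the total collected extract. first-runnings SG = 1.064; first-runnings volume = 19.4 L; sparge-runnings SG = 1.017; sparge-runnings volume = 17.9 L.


total = Σ (SG_i − 1)·1000·V_i
first = (1.064 − 1)·1000·19.4 = 1241.6000
sparge = (1.017 − 1)·1000·17.9 = 304.3000
total = 1241.6000 + 304.3000

1545.9000 gravity·L


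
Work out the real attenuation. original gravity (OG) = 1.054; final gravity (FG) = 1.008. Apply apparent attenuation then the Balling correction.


AA = (OG−FG)/(OG−1)·100;  RA = AA·0.8192
AA = (1.054 − 1.008)/(1.054 − 1)·100 = 85.1852
RA = 85.1852·0.8192

69.7837 %


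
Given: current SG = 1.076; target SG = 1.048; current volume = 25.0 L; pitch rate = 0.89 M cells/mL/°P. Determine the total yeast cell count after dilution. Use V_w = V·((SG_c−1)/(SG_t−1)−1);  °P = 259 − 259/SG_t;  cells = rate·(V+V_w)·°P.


V_w = 25.0·((1.076−1)/(1.048−1)−1) = 14.5833
V_final = 25.0 + 14.5833 = 39.5833
°P = 259 − 259/1.048 = 11.8626
cells = 0.89·39.5833·11.8626

417.9094 billion cells


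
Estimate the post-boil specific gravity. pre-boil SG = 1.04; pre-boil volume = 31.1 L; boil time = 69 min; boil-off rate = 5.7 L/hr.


V_post = V_pre − rate·(t/60);  SG_post = 1 + (SG_pre−1)·V_pre/V_post
V_post = 31.1 − 5.7·(69/60) = 24.5450
SG_post = 1 + (1.04 − 1)·31.1/24.5450

1.0507


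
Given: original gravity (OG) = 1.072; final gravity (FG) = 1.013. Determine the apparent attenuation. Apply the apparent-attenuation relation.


AA = (OG − FG)/(OG − 1) · 100
AA = (1.072 − 1.013)/(1.072 − 1) · 100

81.9444 %


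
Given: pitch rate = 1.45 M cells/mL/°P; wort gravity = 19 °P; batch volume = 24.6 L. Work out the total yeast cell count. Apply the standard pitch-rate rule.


cells (billions) = rate · V_L · °P
cells = 1.45 · 24.6 · 19

677.7300 billion cells


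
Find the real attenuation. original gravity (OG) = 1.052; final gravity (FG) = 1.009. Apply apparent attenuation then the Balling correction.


AA = (OG−FG)/(OG−1)·100;  RA = AA·0.8192
AA = (1.052 − 1.009)/(1.052 − 1)·100 = 82.6923
RA = 82.6923·0.8192

67.7415 %


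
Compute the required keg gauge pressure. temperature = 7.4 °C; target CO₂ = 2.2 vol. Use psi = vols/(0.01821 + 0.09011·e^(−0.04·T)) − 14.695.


psi = 2.2/(0.01821 + 0.09011·e^(−0.04·7.4)) − 14.695

11.1167 psi


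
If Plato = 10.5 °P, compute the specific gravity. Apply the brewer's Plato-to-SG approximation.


SG = 259/(259 − P)
SG = 259/(259 − 10.5)

1.0423


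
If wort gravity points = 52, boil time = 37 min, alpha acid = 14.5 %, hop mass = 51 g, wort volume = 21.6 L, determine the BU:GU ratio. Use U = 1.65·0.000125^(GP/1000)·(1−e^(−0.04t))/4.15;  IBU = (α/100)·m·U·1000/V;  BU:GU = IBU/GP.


U = 1.65·0.000125^(52/1000)·(1−e^(−0.04·37))/4.15 = 0.1924
IBU = (14.5/100)·51·0.1924·1000/21.6 = 65.8841
BU:GU = 65.8841/52

1.2670


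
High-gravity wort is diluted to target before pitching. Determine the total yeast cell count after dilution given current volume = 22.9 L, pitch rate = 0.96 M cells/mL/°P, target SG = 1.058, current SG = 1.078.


V_w = V·((SG_c−1)/(SG_t−1)−1);  °P = 259 − 259/SG_t;  cells = rate·(V+V_w)·°P
V_w = 22.9·((1.078−1)/(1.058−1)−1) = 7.8966
V_final = 22.9 + 7.8966 = 30.7966
°P = 259 − 259/1.058 = 14.1985
cells = 0.96·30.7966·14.1985

419.7739 billion cells


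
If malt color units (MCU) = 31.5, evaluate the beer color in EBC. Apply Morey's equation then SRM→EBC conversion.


SRM = 1.4922·MCU^0.6859;  EBC = SRM·1.97
SRM = 1.4922·31.5^0.6859 = 15.9044
EBC = 15.9044·1.97

31.3317 EBC


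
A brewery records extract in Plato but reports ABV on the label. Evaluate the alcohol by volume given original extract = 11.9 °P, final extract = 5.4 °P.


SG = 259/(259 − P);  ABV = (OG − FG)·131.25
OG = 259/(259 − 11.9) = 1.0482
FG = 259/(259 − 5.4) = 1.0213
ABV = (1.0482 − 1.0213)·131.25

3.5261 % ABV


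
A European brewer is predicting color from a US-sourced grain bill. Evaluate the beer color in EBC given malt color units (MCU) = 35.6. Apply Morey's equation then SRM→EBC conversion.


SRM = 1.4922·MCU^0.6859;  EBC = SRM·1.97
SRM = 1.4922·35.6^0.6859 = 17.2968
EBC = 17.2968·1.97

34.0748 EBC


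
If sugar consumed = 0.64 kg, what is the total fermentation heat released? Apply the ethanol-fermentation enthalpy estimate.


Q = m_sugar · 590 kJ/kg
Q = 0.64 · 590

377.6000 kJ


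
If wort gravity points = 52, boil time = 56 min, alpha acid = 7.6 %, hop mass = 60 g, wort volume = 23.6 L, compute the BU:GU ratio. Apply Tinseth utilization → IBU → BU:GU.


U = 1.65·0.000125^(GP/1000)·(1−e^(−0.04t))/4.15;  IBU = (α/100)·m·U·1000/V;  BU:GU = IBU/GP
U = 1.65·0.000125^(52/1000)·(1−e^(−0.04·56))/4.15 = 0.2226
IBU = (7.6/100)·60·0.2226·1000/23.6 = 43.0173
BU:GU = 43.0173/52

0.8273


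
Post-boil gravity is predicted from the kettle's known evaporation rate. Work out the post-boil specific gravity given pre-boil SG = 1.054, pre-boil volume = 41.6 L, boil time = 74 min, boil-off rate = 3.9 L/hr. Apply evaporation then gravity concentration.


V_post = V_pre − rate·(t/60);  SG_post = 1 + (SG_pre−1)·V_pre/V_post
V_post = 41.6 − 3.9·(74/60) = 36.7900
SG_post = 1 + (1.054 − 1)·41.6/36.7900

1.0611


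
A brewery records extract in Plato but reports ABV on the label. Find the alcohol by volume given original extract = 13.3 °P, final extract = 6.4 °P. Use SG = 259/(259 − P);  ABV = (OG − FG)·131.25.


OG = 259/(259 − 13.3) = 1.0541
FG = 259/(259 − 6.4) = 1.0253
ABV = (1.0541 − 1.0253)·131.25

3.7793 % ABV


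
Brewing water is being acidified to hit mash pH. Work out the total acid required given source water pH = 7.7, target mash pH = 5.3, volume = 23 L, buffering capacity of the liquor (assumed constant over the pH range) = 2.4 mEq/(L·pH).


acid = buffering capacity · (pH_source − pH_target) · V
acid = 2.4 · (7.7 − 5.3) · 23

132.4800 mEq


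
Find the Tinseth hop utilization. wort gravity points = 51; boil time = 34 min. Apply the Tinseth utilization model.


U = 1.65·0.000125^(GP/1000) · (1 − e^(−0.04·t))/4.15
bigness = 1.65·0.000125^(51/1000) = 1.0433
boil_factor = (1 − e^(−0.04·34))/4.15 = 0.1791
U = 1.0433 · 0.1791

0.1869


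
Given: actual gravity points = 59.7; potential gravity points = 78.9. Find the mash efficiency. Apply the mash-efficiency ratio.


efficiency = actual / potential × 100
efficiency = 59.7 / 78.9 × 100

75.6654 %


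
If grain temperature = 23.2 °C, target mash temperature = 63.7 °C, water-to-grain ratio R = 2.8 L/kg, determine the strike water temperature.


T_strike = (0.41/R)·(T_mash − T_grain) + T_mash
T_strike = (0.41/2.8)·(63.7 − 23.2) + 63.7

69.6304 °C


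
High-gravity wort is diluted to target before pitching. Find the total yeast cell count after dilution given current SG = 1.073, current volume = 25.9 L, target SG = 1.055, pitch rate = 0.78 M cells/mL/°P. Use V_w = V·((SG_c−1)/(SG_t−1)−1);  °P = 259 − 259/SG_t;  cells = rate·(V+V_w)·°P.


V_w = 25.9·((1.073−1)/(1.055−1)−1) = 8.4764
V_final = 25.9 + 8.4764 = 34.3764
°P = 259 − 259/1.055 = 13.5024
cells = 0.78·34.3764·13.5024

362.0466 billion cells


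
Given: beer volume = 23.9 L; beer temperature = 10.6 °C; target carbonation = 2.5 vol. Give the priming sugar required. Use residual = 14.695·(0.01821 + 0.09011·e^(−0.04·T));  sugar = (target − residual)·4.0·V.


residual = 14.695·(0.01821 + 0.09011·e^(−0.04·10.6)) = 1.1342
sugar = (2.5 − 1.1342)·4.0·23.9

130.5741 g


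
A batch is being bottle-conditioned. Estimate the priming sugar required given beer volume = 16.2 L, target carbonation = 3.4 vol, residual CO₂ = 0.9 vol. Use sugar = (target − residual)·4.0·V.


sugar = (3.4 − 0.9)·4.0·16.2

162.0000 g


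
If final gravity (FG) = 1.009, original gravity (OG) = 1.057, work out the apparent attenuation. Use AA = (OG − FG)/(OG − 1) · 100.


AA = (1.057 − 1.009)/(1.057 − 1) · 100

84.2105 %


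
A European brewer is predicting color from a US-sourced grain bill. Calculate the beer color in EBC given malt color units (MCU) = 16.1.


SRM = 1.4922·MCU^0.6859;  EBC = SRM·1.97
SRM = 1.4922·16.1^0.6859 = 10.0367
EBC = 10.0367·1.97

19.7722 EBC


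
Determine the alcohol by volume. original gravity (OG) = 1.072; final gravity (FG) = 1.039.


ABV = (OG − FG) · 131.25
ABV = (1.072 − 1.039) · 131.25

4.3313 % ABV


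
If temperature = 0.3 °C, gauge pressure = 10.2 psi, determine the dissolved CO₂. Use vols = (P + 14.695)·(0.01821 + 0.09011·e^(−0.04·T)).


vols = (10.2 + 14.695)·(0.01821 + 0.09011·e^(−0.04·0.3))

2.6699 volumes


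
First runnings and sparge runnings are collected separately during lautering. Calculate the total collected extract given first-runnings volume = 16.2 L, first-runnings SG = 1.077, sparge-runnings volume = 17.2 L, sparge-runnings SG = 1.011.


total = Σ (SG_i − 1)·1000·V_i
first = (1.077 − 1)·1000·16.2 = 1247.4000
sparge = (1.011 − 1)·1000·17.2 = 189.2000
total = 1247.4000 + 189.2000

1436.6000 gravity·L


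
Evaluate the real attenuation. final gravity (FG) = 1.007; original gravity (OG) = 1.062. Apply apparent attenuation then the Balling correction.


AA = (OG−FG)/(OG−1)·100;  RA = AA·0.8192
AA = (1.062 − 1.007)/(1.062 − 1)·100 = 88.7097
RA = 88.7097·0.8192

72.6710 %


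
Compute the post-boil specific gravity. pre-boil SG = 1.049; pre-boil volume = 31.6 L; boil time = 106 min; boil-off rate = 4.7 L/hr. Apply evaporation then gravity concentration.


V_post = V_pre − rate·(t/60);  SG_post = 1 + (SG_pre−1)·V_pre/V_post
V_post = 31.6 − 4.7·(106/60) = 23.2967
SG_post = 1 + (1.049 − 1)·31.6/23.2967

1.0665


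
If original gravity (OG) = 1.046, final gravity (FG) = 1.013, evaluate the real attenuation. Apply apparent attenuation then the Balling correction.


AA = (OG−FG)/(OG−1)·100;  RA = AA·0.8192
AA = (1.046 − 1.013)/(1.046 − 1)·100 = 71.7391
RA = 71.7391·0.8192

58.7687 %


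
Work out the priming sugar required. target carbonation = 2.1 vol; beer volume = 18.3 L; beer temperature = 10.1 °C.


residual = 14.695·(0.01821 + 0.09011·e^(−0.04·T));  sugar = (target − residual)·4.0·V
residual = 14.695·(0.01821 + 0.09011·e^(−0.04·10.1)) = 1.1517
sugar = (2.1 − 1.1517)·4.0·18.3

69.4179 g


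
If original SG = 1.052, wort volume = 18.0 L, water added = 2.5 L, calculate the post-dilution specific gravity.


SG_new = 1 + (SG_old − 1)·V_old/(V_old + V_water)
pts = (1.052 − 1)·1000·18.0/(18.0 + 2.5) = 45.6585
SG_new = 1 + 45.6585/1000

1.0457


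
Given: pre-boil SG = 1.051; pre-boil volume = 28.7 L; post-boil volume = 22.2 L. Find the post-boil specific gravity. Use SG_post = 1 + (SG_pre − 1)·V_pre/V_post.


pts_pre = (1.051 − 1)·1000 = 51.0000
pts_post = 51.0000·28.7/22.2 = 65.9324
SG_post = 1 + 65.9324/1000

1.0659


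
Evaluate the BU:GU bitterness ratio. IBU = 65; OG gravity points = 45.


BU:GU = IBU / OG_points
BU:GU = 65 / 45

1.4444


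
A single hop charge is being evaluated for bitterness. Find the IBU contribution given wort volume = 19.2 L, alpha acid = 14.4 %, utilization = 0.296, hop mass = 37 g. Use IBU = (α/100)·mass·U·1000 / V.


IBU = (14.4/100)·37·0.296·1000 / 19.2

82.1400 IBU


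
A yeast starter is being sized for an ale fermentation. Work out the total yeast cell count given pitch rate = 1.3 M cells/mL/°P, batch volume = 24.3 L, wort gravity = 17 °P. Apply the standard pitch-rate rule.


cells (billions) = rate · V_L · °P
cells = 1.3 · 24.3 · 17

537.0300 billion cells


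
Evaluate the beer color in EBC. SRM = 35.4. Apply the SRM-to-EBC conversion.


EBC = SRM · 1.97
EBC = 35.4 · 1.97

69.7380 EBC


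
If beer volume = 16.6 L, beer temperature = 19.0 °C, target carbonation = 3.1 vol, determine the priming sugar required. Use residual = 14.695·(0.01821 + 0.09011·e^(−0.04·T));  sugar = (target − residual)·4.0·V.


residual = 14.695·(0.01821 + 0.09011·e^(−0.04·19.0)) = 0.8869
sugar = (3.1 − 0.8869)·4.0·16.6

146.9522 g


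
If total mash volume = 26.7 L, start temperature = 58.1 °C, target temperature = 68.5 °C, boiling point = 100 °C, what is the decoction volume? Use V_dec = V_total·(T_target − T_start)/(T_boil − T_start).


V_dec = 26.7·(68.5 − 58.1)/(100 − 58.1)

6.6272 L


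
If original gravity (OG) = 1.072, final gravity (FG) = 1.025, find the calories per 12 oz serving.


ABW = (OG−FG)·131.25·0.79/FG;  °P = 259 − 259/SG (for OG→OE and FG→AE);  RE = 0.1808·OE + 0.8192·AE;  Cal = (6.9·ABW + 4·(RE−0.1))·FG·3.55
ABW = (1.072 − 1.025)·131.25·0.79/1.025 = 4.7545
OE = 259 − 259/1.072 = 17.3955 °P
AE = 259 − 259/1.025 = 6.3171 °P
RE = 0.1808·17.3955 + 0.8192·6.3171 = 8.3201 °P
Cal = (6.9·4.7545 + 4·(8.3201−0.1))·1.025·3.55

239.0147 kcal


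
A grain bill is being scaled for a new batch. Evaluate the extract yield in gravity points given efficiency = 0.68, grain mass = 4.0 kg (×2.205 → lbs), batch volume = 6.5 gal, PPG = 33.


points = lbs × PPG × eff / vol
lbs = 4.0 × 2.205 = 8.8200
points = 8.8200 × 33 × 0.68 / 6.5

30.4494 points


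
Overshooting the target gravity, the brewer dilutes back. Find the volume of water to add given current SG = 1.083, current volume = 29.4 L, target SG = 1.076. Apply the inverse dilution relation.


V_water = V·((SG_curr − 1)/(SG_target − 1) − 1)
V_water = 29.4·((1.083 − 1)/(1.076 − 1) − 1)

2.7079 L


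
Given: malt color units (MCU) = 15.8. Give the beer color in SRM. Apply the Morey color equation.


SRM = 1.4922 · MCU^0.6859
SRM = 1.4922 · 15.8^0.6859

9.9080 SRM


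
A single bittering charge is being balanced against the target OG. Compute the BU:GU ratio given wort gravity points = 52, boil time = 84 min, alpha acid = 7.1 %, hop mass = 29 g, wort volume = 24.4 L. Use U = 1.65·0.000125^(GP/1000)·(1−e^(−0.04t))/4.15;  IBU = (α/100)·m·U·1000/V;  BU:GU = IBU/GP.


U = 1.65·0.000125^(52/1000)·(1−e^(−0.04·84))/4.15 = 0.2405
IBU = (7.1/100)·29·0.2405·1000/24.4 = 20.2950
BU:GU = 20.2950/52

0.3903


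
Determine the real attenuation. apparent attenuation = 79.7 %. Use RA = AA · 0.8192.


RA = 79.7 · 0.8192

65.2902 %


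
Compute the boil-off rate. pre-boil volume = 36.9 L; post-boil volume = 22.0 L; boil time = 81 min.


rate = (V_pre − V_post) / (t_min/60)
rate = (36.9 − 22.0) / (81/60)

11.0370 L/hr


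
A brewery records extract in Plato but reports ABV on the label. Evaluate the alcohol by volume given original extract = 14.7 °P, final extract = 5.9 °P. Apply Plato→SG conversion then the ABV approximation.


SG = 259/(259 − P);  ABV = (OG − FG)·131.25
OG = 259/(259 − 14.7) = 1.0602
FG = 259/(259 − 5.9) = 1.0233
ABV = (1.0602 − 1.0233)·131.25

4.8380 % ABV


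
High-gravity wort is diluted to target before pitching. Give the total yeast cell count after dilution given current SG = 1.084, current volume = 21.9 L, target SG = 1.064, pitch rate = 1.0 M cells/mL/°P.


V_w = V·((SG_c−1)/(SG_t−1)−1);  °P = 259 − 259/SG_t;  cells = rate·(V+V_w)·°P
V_w = 21.9·((1.084−1)/(1.064−1)−1) = 6.8438
V_final = 21.9 + 6.8438 = 28.7437
°P = 259 − 259/1.064 = 15.5789
cells = 1.0·28.7437·15.5789

447.7974 billion cells


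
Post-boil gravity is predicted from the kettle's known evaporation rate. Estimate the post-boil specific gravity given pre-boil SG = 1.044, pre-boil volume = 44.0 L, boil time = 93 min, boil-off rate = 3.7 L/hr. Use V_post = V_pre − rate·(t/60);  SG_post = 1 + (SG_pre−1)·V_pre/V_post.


V_post = 44.0 − 3.7·(93/60) = 38.2650
SG_post = 1 + (1.044 − 1)·44.0/38.2650

1.0506


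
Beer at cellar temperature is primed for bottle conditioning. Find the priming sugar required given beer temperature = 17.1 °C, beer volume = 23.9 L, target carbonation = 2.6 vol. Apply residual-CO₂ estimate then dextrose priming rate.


residual = 14.695·(0.01821 + 0.09011·e^(−0.04·T));  sugar = (target − residual)·4.0·V
residual = 14.695·(0.01821 + 0.09011·e^(−0.04·17.1)) = 0.9358
sugar = (2.6 − 0.9358)·4.0·23.9

159.1010 g


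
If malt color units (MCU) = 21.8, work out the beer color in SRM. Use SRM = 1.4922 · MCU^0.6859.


SRM = 1.4922 · 21.8^0.6859

12.3559 SRM


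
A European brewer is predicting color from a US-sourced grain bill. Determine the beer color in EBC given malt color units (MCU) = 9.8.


SRM = 1.4922·MCU^0.6859;  EBC = SRM·1.97
SRM = 1.4922·9.8^0.6859 = 7.1402
EBC = 7.1402·1.97

14.0661 EBC


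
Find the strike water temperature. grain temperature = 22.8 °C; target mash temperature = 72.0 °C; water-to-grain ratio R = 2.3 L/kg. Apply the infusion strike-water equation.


T_strike = (0.41/R)·(T_mash − T_grain) + T_mash
T_strike = (0.41/2.3)·(72.0 − 22.8) + 72.0

80.7704 °C


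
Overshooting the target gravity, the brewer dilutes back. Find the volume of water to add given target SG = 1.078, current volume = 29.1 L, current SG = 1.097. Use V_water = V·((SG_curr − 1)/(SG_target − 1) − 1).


V_water = 29.1·((1.097 − 1)/(1.078 − 1) − 1)

7.0885 L


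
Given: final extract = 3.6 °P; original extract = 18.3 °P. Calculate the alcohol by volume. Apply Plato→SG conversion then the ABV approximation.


SG = 259/(259 − P);  ABV = (OG − FG)·131.25
OG = 259/(259 − 18.3) = 1.0760
FG = 259/(259 − 3.6) = 1.0141
ABV = (1.0760 − 1.0141)·131.25

8.1287 % ABV


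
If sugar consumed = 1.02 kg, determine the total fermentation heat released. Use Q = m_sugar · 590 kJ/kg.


Q = 1.02 · 590

601.8000 kJ


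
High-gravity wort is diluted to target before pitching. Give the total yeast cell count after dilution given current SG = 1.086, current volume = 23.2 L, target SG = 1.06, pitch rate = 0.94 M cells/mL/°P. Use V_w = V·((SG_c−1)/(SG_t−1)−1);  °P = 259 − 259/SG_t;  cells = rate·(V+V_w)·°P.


V_w = 23.2·((1.086−1)/(1.06−1)−1) = 10.0533
V_final = 23.2 + 10.0533 = 33.2533
°P = 259 − 259/1.06 = 14.6604
cells = 0.94·33.2533·14.6604

458.2560 billion cells


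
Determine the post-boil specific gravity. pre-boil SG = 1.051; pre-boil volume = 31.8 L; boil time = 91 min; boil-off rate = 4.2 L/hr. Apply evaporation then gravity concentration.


V_post = V_pre − rate·(t/60);  SG_post = 1 + (SG_pre−1)·V_pre/V_post
V_post = 31.8 − 4.2·(91/60) = 25.4300
SG_post = 1 + (1.051 − 1)·31.8/25.4300

1.0638


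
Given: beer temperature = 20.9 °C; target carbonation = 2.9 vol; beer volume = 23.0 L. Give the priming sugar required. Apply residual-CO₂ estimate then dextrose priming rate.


residual = 14.695·(0.01821 + 0.09011·e^(−0.04·T));  sugar = (target − residual)·4.0·V
residual = 14.695·(0.01821 + 0.09011·e^(−0.04·20.9)) = 0.8415
sugar = (2.9 − 0.8415)·4.0·23.0

189.3780 g


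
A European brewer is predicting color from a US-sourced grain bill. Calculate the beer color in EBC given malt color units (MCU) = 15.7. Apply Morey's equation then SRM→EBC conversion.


SRM = 1.4922·MCU^0.6859;  EBC = SRM·1.97
SRM = 1.4922·15.7^0.6859 = 9.8649
EBC = 9.8649·1.97

19.4339 EBC


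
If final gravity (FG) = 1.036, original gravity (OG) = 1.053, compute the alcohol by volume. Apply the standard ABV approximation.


ABV = (OG − FG) · 131.25
ABV = (1.053 − 1.036) · 131.25

2.2312 % ABV


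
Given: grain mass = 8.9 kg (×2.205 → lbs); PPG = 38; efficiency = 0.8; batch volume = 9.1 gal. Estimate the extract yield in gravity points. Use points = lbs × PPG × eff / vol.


lbs = 8.9 × 2.205 = 19.6245
points = 19.6245 × 38 × 0.8 / 9.1

65.5588 points


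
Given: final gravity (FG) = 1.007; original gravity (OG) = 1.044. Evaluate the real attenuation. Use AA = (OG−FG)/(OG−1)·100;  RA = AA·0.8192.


AA = (1.044 − 1.007)/(1.044 − 1)·100 = 84.0909
RA = 84.0909·0.8192

68.8873 %


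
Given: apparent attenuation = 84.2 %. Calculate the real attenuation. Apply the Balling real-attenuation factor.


RA = AA · 0.8192
RA = 84.2 · 0.8192

68.9766 %


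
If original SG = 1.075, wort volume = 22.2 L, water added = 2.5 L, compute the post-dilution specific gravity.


SG_new = 1 + (SG_old − 1)·V_old/(V_old + V_water)
pts = (1.075 − 1)·1000·22.2/(22.2 + 2.5) = 67.4089
SG_new = 1 + 67.4089/1000

1.0674


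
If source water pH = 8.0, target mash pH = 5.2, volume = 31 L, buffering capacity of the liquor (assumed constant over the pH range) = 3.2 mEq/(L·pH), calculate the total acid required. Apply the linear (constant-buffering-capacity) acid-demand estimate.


acid = buffering capacity · (pH_source − pH_target) · V
acid = 3.2 · (8.0 − 5.2) · 31

277.7600 mEq


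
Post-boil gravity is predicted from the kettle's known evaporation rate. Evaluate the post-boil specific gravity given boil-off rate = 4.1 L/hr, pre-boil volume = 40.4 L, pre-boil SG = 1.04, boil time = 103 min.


V_post = V_pre − rate·(t/60);  SG_post = 1 + (SG_pre−1)·V_pre/V_post
V_post = 40.4 − 4.1·(103/60) = 33.3617
SG_post = 1 + (1.04 − 1)·40.4/33.3617

1.0484


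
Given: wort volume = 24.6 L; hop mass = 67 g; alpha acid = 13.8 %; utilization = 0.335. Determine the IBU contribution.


IBU = (α/100)·mass·U·1000 / V
IBU = (13.8/100)·67·0.335·1000 / 24.6

125.9110 IBU


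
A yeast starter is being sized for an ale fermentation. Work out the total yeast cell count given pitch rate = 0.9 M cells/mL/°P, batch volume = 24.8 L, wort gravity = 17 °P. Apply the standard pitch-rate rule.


cells (billions) = rate · V_L · °P
cells = 0.9 · 24.8 · 17

379.4400 billion cells


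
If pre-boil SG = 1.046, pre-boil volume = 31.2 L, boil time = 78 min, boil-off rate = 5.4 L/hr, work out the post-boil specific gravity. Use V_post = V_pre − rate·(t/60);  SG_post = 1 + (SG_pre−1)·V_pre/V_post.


V_post = 31.2 − 5.4·(78/60) = 24.1800
SG_post = 1 + (1.046 − 1)·31.2/24.1800

1.0594


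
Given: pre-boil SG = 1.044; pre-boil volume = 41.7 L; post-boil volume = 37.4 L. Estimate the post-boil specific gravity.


SG_post = 1 + (SG_pre − 1)·V_pre/V_post
pts_pre = (1.044 − 1)·1000 = 44.0000
pts_post = 44.0000·41.7/37.4 = 49.0588
SG_post = 1 + 49.0588/1000

1.0491


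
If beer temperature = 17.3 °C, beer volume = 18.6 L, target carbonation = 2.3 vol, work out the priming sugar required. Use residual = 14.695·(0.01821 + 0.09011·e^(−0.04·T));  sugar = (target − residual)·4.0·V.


residual = 14.695·(0.01821 + 0.09011·e^(−0.04·17.3)) = 0.9304
sugar = (2.3 − 0.9304)·4.0·18.6

101.8953 g


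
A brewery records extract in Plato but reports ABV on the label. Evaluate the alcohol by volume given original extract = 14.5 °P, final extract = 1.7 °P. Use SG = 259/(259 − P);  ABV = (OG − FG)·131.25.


OG = 259/(259 − 14.5) = 1.0593
FG = 259/(259 − 1.7) = 1.0066
ABV = (1.0593 − 1.0066)·131.25

6.9166 % ABV


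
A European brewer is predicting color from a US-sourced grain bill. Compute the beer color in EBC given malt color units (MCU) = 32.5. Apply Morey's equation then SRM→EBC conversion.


SRM = 1.4922·MCU^0.6859;  EBC = SRM·1.97
SRM = 1.4922·32.5^0.6859 = 16.2490
EBC = 16.2490·1.97

32.0106 EBC


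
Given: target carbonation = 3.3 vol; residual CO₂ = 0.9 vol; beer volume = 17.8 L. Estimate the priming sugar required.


sugar = (target − residual)·4.0·V
sugar = (3.3 − 0.9)·4.0·17.8

170.8800 g


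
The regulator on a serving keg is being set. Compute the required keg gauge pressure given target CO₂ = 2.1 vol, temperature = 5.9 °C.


psi = vols/(0.01821 + 0.09011·e^(−0.04·T)) − 14.695
psi = 2.1/(0.01821 + 0.09011·e^(−0.04·5.9)) − 14.695

8.8009 psi


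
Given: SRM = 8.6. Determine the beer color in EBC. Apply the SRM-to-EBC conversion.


EBC = SRM · 1.97
EBC = 8.6 · 1.97

16.9420 EBC


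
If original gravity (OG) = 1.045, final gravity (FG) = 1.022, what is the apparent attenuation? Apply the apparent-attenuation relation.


AA = (OG − FG)/(OG − 1) · 100
AA = (1.045 − 1.022)/(1.045 − 1) · 100

51.1111 %


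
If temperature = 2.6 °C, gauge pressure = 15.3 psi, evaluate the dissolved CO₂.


vols = (P + 14.695)·(0.01821 + 0.09011·e^(−0.04·T))
vols = (15.3 + 14.695)·(0.01821 + 0.09011·e^(−0.04·2.6))

2.9821 volumes


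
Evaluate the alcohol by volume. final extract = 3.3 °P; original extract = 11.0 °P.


SG = 259/(259 − P);  ABV = (OG − FG)·131.25
OG = 259/(259 − 11.0) = 1.0444
FG = 259/(259 − 3.3) = 1.0129
ABV = (1.0444 − 1.0129)·131.25

4.1277 % ABV


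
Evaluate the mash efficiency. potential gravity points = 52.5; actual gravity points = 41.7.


efficiency = actual / potential × 100
efficiency = 41.7 / 52.5 × 100

79.4286 %


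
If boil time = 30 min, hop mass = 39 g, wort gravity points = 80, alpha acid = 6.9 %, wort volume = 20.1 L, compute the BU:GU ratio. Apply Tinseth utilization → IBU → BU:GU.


U = 1.65·0.000125^(GP/1000)·(1−e^(−0.04t))/4.15;  IBU = (α/100)·m·U·1000/V;  BU:GU = IBU/GP
U = 1.65·0.000125^(80/1000)·(1−e^(−0.04·30))/4.15 = 0.1354
IBU = (6.9/100)·39·0.1354·1000/20.1 = 18.1244
BU:GU = 18.1244/80

0.2266


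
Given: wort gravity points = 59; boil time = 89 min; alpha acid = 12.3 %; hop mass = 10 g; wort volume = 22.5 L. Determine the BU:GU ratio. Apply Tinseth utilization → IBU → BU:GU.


U = 1.65·0.000125^(GP/1000)·(1−e^(−0.04t))/4.15;  IBU = (α/100)·m·U·1000/V;  BU:GU = IBU/GP
U = 1.65·0.000125^(59/1000)·(1−e^(−0.04·89))/4.15 = 0.2273
IBU = (12.3/100)·10·0.2273·1000/22.5 = 12.4264
BU:GU = 12.4264/59

0.2106


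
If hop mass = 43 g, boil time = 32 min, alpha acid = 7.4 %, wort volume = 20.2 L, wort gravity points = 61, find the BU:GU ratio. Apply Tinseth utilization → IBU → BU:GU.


U = 1.65·0.000125^(GP/1000)·(1−e^(−0.04t))/4.15;  IBU = (α/100)·m·U·1000/V;  BU:GU = IBU/GP
U = 1.65·0.000125^(61/1000)·(1−e^(−0.04·32))/4.15 = 0.1659
IBU = (7.4/100)·43·0.1659·1000/20.2 = 26.1343
BU:GU = 26.1343/61

0.4284


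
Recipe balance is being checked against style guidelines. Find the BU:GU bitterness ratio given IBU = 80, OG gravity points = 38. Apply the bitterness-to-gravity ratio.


BU:GU = IBU / OG_points
BU:GU = 80 / 38

2.1053


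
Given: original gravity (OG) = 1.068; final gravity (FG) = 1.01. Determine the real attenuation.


AA = (OG−FG)/(OG−1)·100;  RA = AA·0.8192
AA = (1.068 − 1.01)/(1.068 − 1)·100 = 85.2941
RA = 85.2941·0.8192

69.8729 %


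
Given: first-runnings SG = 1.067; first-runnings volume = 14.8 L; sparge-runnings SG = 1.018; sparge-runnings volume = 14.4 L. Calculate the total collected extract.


total = Σ (SG_i − 1)·1000·V_i
first = (1.067 − 1)·1000·14.8 = 991.6000
sparge = (1.018 − 1)·1000·14.4 = 259.2000
total = 991.6000 + 259.2000

1250.8000 gravity·L


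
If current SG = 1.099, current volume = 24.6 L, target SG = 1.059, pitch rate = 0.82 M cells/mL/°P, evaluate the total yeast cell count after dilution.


V_w = V·((SG_c−1)/(SG_t−1)−1);  °P = 259 − 259/SG_t;  cells = rate·(V+V_w)·°P
V_w = 24.6·((1.099−1)/(1.059−1)−1) = 16.6780
V_final = 24.6 + 16.6780 = 41.2780
°P = 259 − 259/1.059 = 14.4297
cells = 0.82·41.2780·14.4297

488.4138 billion cells


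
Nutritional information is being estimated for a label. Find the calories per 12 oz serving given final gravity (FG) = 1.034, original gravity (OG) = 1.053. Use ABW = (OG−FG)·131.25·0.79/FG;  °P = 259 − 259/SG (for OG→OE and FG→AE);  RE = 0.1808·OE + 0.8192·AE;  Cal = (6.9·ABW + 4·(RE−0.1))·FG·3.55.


ABW = (1.053 − 1.034)·131.25·0.79/1.034 = 1.9053
OE = 259 − 259/1.053 = 13.0361 °P
AE = 259 − 259/1.034 = 8.5164 °P
RE = 0.1808·13.0361 + 0.8192·8.5164 = 9.3336 °P
Cal = (6.9·1.9053 + 4·(9.3336−0.1))·1.034·3.55

183.8317 kcal


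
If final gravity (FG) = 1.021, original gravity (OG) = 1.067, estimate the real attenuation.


AA = (OG−FG)/(OG−1)·100;  RA = AA·0.8192
AA = (1.067 − 1.021)/(1.067 − 1)·100 = 68.6567
RA = 68.6567·0.8192

56.2436 %


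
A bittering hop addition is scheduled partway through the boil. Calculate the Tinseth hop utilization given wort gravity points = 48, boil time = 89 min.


U = 1.65·0.000125^(GP/1000) · (1 − e^(−0.04·t))/4.15
bigness = 1.65·0.000125^(48/1000) = 1.0719
boil_factor = (1 − e^(−0.04·89))/4.15 = 0.2341
U = 1.0719 · 0.2341

0.2509


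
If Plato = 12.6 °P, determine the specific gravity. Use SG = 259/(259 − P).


SG = 259/(259 − 12.6)

1.0511


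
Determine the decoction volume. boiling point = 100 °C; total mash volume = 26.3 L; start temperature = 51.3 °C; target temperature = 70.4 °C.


V_dec = V_total·(T_target − T_start)/(T_boil − T_start)
V_dec = 26.3·(70.4 − 51.3)/(100 − 51.3)

10.3148 L


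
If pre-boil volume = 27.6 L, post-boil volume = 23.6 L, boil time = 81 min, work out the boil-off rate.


rate = (V_pre − V_post) / (t_min/60)
rate = (27.6 − 23.6) / (81/60)

2.9630 L/hr


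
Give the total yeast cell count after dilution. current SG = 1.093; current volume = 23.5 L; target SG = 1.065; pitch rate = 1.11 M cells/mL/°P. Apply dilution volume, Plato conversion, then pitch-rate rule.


V_w = V·((SG_c−1)/(SG_t−1)−1);  °P = 259 − 259/SG_t;  cells = rate·(V+V_w)·°P
V_w = 23.5·((1.093−1)/(1.065−1)−1) = 10.1231
V_final = 23.5 + 10.1231 = 33.6231
°P = 259 − 259/1.065 = 15.8075
cells = 1.11·33.6231·15.8075

589.9619 billion cells


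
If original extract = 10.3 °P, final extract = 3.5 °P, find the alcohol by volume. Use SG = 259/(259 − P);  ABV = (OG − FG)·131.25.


OG = 259/(259 − 10.3) = 1.0414
FG = 259/(259 − 3.5) = 1.0137
ABV = (1.0414 − 1.0137)·131.25

3.6378 % ABV


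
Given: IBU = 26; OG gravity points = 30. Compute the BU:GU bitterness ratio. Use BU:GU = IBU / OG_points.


BU:GU = 26 / 30

0.8667


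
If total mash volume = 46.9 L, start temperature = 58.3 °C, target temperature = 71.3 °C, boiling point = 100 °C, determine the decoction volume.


V_dec = V_total·(T_target − T_start)/(T_boil − T_start)
V_dec = 46.9·(71.3 − 58.3)/(100 − 58.3)

14.6211 L


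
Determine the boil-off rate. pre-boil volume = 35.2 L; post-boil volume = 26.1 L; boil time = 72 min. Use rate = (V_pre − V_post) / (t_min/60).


rate = (35.2 − 26.1) / (72/60)

7.5833 L/hr
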